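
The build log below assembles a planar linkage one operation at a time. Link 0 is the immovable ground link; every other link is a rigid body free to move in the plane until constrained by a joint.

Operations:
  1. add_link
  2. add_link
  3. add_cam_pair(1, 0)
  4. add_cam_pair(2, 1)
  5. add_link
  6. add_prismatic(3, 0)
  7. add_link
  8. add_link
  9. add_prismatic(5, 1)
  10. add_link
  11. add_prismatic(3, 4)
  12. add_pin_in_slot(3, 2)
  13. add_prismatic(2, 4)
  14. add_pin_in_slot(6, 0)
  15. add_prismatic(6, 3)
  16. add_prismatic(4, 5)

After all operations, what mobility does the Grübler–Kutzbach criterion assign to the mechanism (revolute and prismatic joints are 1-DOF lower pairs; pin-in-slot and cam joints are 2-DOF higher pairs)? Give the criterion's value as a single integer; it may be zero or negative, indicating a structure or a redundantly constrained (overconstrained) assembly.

M = 2

(L,J1,J2)=(1,0,0); link0 fixed
link1: (2,0,0)
link2: (3,0,0)
C 1-0 [J2]: (3,0,1)
C 2-1 [J2]: (3,0,2)
link3: (4,0,2)
P 3-0 [J1]: (4,1,2)
link4: (5,1,2)
link5: (6,1,2)
P 5-1 [J1]: (6,2,2)
link6: (7,2,2)
P 3-4 [J1]: (7,3,2)
PS 3-2 [J2]: (7,3,3)
P 2-4 [J1]: (7,4,3)
PS 6-0 [J2]: (7,4,4)
P 6-3 [J1]: (7,5,4)
P 4-5 [J1]: (7,6,4)
Grübler: 3·6 − 2·6 − 4 = 2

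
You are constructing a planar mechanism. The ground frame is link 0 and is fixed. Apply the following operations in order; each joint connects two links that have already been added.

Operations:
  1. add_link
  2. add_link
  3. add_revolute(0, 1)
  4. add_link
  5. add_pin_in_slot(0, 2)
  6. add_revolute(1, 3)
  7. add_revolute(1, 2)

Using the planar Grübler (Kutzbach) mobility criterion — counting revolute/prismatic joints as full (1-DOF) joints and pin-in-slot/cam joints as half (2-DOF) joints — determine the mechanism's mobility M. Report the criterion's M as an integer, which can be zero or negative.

M = 2

(L,J1,J2)=(1,0,0); link0 fixed
link1: (2,0,0)
link2: (3,0,0)
R 0-1 [J1]: (3,1,0)
link3: (4,1,0)
PS 0-2 [J2]: (4,1,1)
R 1-3 [J1]: (4,2,1)
R 1-2 [J1]: (4,3,1)
Grübler: 3·3 − 2·3 − 1 = 2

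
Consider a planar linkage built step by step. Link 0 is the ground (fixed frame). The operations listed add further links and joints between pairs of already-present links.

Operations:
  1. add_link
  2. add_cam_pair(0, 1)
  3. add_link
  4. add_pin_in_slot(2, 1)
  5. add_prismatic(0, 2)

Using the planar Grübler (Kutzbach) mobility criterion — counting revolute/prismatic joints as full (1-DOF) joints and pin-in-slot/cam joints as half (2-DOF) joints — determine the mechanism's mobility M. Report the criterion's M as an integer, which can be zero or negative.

M = 2

(L,J1,J2)=(1,0,0); link0 fixed
link1: (2,0,0)
C 0-1 [J2]: (2,0,1)
link2: (3,0,1)
PS 2-1 [J2]: (3,0,2)
P 0-2 [J1]: (3,1,2)
Grübler: 3·2 − 2·1 − 2 = 2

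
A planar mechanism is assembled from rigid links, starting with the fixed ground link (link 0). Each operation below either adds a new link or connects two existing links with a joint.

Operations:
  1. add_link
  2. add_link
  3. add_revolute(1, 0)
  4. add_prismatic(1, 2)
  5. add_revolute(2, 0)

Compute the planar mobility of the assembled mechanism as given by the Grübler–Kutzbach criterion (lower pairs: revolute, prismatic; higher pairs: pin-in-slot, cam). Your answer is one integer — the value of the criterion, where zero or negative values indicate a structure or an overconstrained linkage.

link 0 = ground. State L|J1|J2 = 1|0|0
+link1  2|0|0
+link2  3|0|0
R(1,0) f=1→J1  3|1|0
P(1,2) f=1→J1  3|2|0
R(2,0) f=1→J1  3|3|0
M = 3(3−1)−2·3−0 = 6−6−0 = 0

M = 0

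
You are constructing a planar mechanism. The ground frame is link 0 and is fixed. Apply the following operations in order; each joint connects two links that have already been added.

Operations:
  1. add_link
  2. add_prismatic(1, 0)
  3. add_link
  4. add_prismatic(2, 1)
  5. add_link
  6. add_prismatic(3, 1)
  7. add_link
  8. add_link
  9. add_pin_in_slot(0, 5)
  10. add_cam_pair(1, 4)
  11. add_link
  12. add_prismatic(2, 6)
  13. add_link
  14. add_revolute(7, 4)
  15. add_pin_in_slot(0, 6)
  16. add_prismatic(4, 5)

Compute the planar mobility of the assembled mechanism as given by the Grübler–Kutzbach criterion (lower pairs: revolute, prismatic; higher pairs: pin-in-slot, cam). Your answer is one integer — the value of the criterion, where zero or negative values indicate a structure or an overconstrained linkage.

[1;0;0] (link 0 is ground)
L+ [2;0;0]
P(1,0)∈J1 [2;1;0]
L+ [3;1;0]
P(2,1)∈J1 [3;2;0]
L+ [4;2;0]
P(3,1)∈J1 [4;3;0]
L+ [5;3;0]
L+ [6;3;0]
PS(0,5)∈J2 [6;3;1]
C(1,4)∈J2 [6;3;2]
L+ [7;3;2]
P(2,6)∈J1 [7;4;2]
L+ [8;4;2]
R(7,4)∈J1 [8;5;2]
PS(0,6)∈J2 [8;5;3]
P(4,5)∈J1 [8;6;3]
mobility = 21 − 12 − 3 = 6

M = 6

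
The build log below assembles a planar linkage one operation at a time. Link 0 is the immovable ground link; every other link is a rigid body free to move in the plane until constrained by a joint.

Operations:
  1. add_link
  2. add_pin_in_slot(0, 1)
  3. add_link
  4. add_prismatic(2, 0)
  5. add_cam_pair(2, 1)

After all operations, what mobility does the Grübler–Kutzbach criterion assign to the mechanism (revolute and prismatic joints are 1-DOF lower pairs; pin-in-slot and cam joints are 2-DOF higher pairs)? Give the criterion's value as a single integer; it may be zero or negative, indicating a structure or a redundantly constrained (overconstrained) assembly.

[1;0;0] (link 0 is ground)
L+ [2;0;0]
PS(0,1)∈J2 [2;0;1]
L+ [3;0;1]
P(2,0)∈J1 [3;1;1]
C(2,1)∈J2 [3;1;2]
mobility = 6 − 2 − 2 = 2

M = 2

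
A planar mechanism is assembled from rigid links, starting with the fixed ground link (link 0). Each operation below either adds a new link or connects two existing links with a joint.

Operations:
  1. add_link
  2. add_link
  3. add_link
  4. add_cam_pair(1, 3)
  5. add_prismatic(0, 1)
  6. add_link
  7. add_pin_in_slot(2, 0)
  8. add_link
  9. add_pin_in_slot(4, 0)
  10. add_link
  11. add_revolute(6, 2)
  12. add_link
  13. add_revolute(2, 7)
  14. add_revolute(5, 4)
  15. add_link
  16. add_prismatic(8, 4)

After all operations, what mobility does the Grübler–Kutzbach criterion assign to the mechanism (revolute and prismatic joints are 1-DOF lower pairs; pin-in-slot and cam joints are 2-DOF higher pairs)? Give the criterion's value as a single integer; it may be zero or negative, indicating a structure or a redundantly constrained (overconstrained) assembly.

M = 11

(L,J1,J2)=(1,0,0); link0 fixed
link1: (2,0,0)
link2: (3,0,0)
link3: (4,0,0)
C 1-3 [J2]: (4,0,1)
P 0-1 [J1]: (4,1,1)
link4: (5,1,1)
PS 2-0 [J2]: (5,1,2)
link5: (6,1,2)
PS 4-0 [J2]: (6,1,3)
link6: (7,1,3)
R 6-2 [J1]: (7,2,3)
link7: (8,2,3)
R 2-7 [J1]: (8,3,3)
R 5-4 [J1]: (8,4,3)
link8: (9,4,3)
P 8-4 [J1]: (9,5,3)
Grübler: 3·8 − 2·5 − 3 = 11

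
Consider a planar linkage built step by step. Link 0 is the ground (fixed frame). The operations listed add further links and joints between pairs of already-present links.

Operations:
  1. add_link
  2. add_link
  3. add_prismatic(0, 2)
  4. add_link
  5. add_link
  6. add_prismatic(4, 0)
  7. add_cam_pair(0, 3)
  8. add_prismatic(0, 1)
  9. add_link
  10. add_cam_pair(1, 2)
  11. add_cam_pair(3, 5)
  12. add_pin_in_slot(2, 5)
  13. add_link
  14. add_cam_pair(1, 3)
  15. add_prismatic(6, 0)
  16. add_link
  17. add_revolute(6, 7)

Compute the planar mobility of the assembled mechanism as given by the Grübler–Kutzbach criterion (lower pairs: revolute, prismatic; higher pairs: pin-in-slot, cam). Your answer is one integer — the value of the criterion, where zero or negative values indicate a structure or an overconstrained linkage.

M = 6

ground; <1,0,0>
#1 <2,0,0>
#2 <3,0,0>
P:0↔2 J1 <3,1,0>
#3 <4,1,0>
#4 <5,1,0>
P:4↔0 J1 <5,2,0>
C:0↔3 J2 <5,2,1>
P:0↔1 J1 <5,3,1>
#5 <6,3,1>
C:1↔2 J2 <6,3,2>
C:3↔5 J2 <6,3,3>
PS:2↔5 J2 <6,3,4>
#6 <7,3,4>
C:1↔3 J2 <7,3,5>
P:6↔0 J1 <7,4,5>
#7 <8,4,5>
R:6↔7 J1 <8,5,5>
3×7 − 2×5 − 1×5 = 6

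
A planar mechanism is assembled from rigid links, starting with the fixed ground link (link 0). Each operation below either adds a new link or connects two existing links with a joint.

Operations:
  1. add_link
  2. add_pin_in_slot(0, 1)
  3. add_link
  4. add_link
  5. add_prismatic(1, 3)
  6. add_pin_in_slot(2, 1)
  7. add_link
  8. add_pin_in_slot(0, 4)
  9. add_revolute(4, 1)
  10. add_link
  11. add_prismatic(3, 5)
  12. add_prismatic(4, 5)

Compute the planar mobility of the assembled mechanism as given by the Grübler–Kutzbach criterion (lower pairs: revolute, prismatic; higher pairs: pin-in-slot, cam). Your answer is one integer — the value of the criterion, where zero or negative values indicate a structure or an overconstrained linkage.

[1;0;0] (link 0 is ground)
L+ [2;0;0]
PS(0,1)∈J2 [2;0;1]
L+ [3;0;1]
L+ [4;0;1]
P(1,3)∈J1 [4;1;1]
PS(2,1)∈J2 [4;1;2]
L+ [5;1;2]
PS(0,4)∈J2 [5;1;3]
R(4,1)∈J1 [5;2;3]
L+ [6;2;3]
P(3,5)∈J1 [6;3;3]
P(4,5)∈J1 [6;4;3]
mobility = 15 − 8 − 3 = 4

M = 4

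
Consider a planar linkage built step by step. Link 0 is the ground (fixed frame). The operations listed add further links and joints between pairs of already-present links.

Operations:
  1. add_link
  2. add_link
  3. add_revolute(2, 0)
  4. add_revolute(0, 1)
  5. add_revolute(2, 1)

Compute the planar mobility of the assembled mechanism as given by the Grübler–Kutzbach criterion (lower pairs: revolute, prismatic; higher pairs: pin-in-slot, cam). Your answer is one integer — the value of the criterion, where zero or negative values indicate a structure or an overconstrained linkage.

L=1 J1=0 J2=0
add link → L=2 J1=0 J2=0
add link → L=3 J1=0 J2=0
R@2,0 dof=1 J1 → L=3 J1=1 J2=0
R@0,1 dof=1 J1 → L=3 J1=2 J2=0
R@2,1 dof=1 J1 → L=3 J1=3 J2=0
M=3(L−1)−2J1−J2=3·2−2·3−0=0

M = 0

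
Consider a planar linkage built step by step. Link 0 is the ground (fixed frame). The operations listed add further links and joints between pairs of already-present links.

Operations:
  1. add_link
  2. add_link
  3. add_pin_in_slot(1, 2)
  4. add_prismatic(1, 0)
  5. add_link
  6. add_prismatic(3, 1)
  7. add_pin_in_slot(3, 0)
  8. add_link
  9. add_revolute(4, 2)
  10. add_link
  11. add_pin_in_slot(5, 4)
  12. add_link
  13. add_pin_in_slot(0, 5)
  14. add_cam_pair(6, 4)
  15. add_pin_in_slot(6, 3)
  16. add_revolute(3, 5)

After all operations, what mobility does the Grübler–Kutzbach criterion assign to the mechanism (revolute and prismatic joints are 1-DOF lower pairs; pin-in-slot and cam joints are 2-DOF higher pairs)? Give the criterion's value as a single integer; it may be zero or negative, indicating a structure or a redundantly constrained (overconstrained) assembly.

ground; <1,0,0>
#1 <2,0,0>
#2 <3,0,0>
PS:1↔2 J2 <3,0,1>
P:1↔0 J1 <3,1,1>
#3 <4,1,1>
P:3↔1 J1 <4,2,1>
PS:3↔0 J2 <4,2,2>
#4 <5,2,2>
R:4↔2 J1 <5,3,2>
#5 <6,3,2>
PS:5↔4 J2 <6,3,3>
#6 <7,3,3>
PS:0↔5 J2 <7,3,4>
C:6↔4 J2 <7,3,5>
PS:6↔3 J2 <7,3,6>
R:3↔5 J1 <7,4,6>
3×6 − 2×4 − 1×6 = 4

M = 4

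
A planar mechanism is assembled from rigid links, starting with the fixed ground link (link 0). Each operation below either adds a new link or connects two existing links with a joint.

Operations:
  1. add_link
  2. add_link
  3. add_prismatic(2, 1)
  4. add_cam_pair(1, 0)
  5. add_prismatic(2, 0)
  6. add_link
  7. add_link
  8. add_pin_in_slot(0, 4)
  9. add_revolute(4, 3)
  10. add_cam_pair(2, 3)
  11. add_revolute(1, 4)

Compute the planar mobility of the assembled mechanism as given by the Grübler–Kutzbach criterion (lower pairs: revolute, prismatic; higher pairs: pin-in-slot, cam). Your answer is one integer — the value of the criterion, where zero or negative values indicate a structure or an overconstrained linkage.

M = 1

ground; <1,0,0>
#1 <2,0,0>
#2 <3,0,0>
P:2↔1 J1 <3,1,0>
C:1↔0 J2 <3,1,1>
P:2↔0 J1 <3,2,1>
#3 <4,2,1>
#4 <5,2,1>
PS:0↔4 J2 <5,2,2>
R:4↔3 J1 <5,3,2>
C:2↔3 J2 <5,3,3>
R:1↔4 J1 <5,4,3>
3×4 − 2×4 − 1×3 = 1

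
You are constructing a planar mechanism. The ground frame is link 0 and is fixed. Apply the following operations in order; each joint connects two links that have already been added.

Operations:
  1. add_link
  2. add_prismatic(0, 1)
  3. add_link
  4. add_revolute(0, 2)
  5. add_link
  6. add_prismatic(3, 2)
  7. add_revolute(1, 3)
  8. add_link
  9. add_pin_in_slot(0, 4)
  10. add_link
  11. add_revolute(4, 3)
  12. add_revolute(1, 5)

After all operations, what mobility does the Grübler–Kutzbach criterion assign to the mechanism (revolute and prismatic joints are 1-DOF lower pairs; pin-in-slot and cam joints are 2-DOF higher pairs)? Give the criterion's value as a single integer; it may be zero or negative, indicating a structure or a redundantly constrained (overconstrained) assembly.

ground; <1,0,0>
#1 <2,0,0>
P:0↔1 J1 <2,1,0>
#2 <3,1,0>
R:0↔2 J1 <3,2,0>
#3 <4,2,0>
P:3↔2 J1 <4,3,0>
R:1↔3 J1 <4,4,0>
#4 <5,4,0>
PS:0↔4 J2 <5,4,1>
#5 <6,4,1>
R:4↔3 J1 <6,5,1>
R:1↔5 J1 <6,6,1>
3×5 − 2×6 − 1×1 = 2

M = 2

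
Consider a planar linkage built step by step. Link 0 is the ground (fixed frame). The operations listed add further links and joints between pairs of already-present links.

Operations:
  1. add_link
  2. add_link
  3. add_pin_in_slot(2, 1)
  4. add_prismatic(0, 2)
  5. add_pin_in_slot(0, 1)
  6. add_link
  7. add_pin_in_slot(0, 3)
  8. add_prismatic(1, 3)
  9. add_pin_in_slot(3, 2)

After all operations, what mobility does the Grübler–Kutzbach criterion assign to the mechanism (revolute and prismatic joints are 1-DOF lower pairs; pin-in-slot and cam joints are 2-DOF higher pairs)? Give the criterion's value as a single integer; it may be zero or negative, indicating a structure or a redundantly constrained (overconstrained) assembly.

ground; <1,0,0>
#1 <2,0,0>
#2 <3,0,0>
PS:2↔1 J2 <3,0,1>
P:0↔2 J1 <3,1,1>
PS:0↔1 J2 <3,1,2>
#3 <4,1,2>
PS:0↔3 J2 <4,1,3>
P:1↔3 J1 <4,2,3>
PS:3↔2 J2 <4,2,4>
3×3 − 2×2 − 1×4 = 1

M = 1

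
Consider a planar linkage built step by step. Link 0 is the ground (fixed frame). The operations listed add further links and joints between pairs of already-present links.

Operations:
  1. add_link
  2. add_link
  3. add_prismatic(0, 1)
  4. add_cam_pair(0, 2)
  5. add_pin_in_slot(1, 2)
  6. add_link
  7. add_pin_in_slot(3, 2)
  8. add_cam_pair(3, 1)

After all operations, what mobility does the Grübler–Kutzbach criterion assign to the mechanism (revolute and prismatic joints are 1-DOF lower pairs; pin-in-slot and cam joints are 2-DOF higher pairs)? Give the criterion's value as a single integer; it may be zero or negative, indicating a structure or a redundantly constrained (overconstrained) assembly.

M = 3

ground; <1,0,0>
#1 <2,0,0>
#2 <3,0,0>
P:0↔1 J1 <3,1,0>
C:0↔2 J2 <3,1,1>
PS:1↔2 J2 <3,1,2>
#3 <4,1,2>
PS:3↔2 J2 <4,1,3>
C:3↔1 J2 <4,1,4>
3×3 − 2×1 − 1×4 = 3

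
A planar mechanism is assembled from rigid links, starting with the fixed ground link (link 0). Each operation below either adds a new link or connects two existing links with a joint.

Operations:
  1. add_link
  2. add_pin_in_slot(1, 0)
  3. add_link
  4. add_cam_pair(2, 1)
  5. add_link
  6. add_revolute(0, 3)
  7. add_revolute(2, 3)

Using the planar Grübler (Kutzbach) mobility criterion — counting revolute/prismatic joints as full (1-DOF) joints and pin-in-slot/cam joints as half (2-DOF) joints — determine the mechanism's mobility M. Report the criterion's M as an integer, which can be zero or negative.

M = 3

(L,J1,J2)=(1,0,0); link0 fixed
link1: (2,0,0)
PS 1-0 [J2]: (2,0,1)
link2: (3,0,1)
C 2-1 [J2]: (3,0,2)
link3: (4,0,2)
R 0-3 [J1]: (4,1,2)
R 2-3 [J1]: (4,2,2)
Grübler: 3·3 − 2·2 − 2 = 3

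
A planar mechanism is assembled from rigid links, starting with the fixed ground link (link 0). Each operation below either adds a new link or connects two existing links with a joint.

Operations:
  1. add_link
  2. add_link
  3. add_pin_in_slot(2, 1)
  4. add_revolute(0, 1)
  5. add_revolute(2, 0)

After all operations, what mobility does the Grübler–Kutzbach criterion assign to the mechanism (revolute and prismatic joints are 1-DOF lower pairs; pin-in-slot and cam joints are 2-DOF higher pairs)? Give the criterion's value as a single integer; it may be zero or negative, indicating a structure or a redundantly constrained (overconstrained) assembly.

M = 1

link 0 = ground. State L|J1|J2 = 1|0|0
+link1  2|0|0
+link2  3|0|0
PS(2,1) f=2→J2  3|0|1
R(0,1) f=1→J1  3|1|1
R(2,0) f=1→J1  3|2|1
M = 3(3−1)−2·2−1 = 6−4−1 = 1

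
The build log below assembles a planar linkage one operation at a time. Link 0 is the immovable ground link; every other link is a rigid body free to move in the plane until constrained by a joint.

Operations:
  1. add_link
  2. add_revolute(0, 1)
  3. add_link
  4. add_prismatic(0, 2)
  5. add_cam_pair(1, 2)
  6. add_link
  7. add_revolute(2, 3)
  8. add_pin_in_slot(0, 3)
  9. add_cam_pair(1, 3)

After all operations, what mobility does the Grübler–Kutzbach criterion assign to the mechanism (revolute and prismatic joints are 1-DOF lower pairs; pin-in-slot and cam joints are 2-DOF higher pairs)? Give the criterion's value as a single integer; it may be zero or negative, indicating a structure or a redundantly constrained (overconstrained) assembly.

ground; <1,0,0>
#1 <2,0,0>
R:0↔1 J1 <2,1,0>
#2 <3,1,0>
P:0↔2 J1 <3,2,0>
C:1↔2 J2 <3,2,1>
#3 <4,2,1>
R:2↔3 J1 <4,3,1>
PS:0↔3 J2 <4,3,2>
C:1↔3 J2 <4,3,3>
3×3 − 2×3 − 1×3 = 0

M = 0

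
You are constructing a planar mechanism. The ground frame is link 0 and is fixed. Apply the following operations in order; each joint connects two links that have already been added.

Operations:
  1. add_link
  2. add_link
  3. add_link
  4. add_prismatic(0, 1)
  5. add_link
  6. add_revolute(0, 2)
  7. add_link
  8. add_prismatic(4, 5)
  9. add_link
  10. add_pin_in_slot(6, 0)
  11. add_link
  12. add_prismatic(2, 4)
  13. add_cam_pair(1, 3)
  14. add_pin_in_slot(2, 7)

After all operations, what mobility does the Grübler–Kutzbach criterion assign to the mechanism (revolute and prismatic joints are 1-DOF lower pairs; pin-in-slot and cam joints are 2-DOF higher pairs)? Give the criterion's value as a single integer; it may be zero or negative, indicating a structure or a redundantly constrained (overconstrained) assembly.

M = 10

(L,J1,J2)=(1,0,0); link0 fixed
link1: (2,0,0)
link2: (3,0,0)
link3: (4,0,0)
P 0-1 [J1]: (4,1,0)
link4: (5,1,0)
R 0-2 [J1]: (5,2,0)
link5: (6,2,0)
P 4-5 [J1]: (6,3,0)
link6: (7,3,0)
PS 6-0 [J2]: (7,3,1)
link7: (8,3,1)
P 2-4 [J1]: (8,4,1)
C 1-3 [J2]: (8,4,2)
PS 2-7 [J2]: (8,4,3)
Grübler: 3·7 − 2·4 − 3 = 10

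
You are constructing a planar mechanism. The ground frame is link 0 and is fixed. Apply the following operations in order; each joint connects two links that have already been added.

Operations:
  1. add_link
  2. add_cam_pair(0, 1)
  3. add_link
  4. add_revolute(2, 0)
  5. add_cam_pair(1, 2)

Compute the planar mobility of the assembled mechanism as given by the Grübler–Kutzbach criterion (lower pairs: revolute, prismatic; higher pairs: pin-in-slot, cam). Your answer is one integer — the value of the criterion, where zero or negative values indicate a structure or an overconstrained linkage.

M = 2

[1;0;0] (link 0 is ground)
L+ [2;0;0]
C(0,1)∈J2 [2;0;1]
L+ [3;0;1]
R(2,0)∈J1 [3;1;1]
C(1,2)∈J2 [3;1;2]
mobility = 6 − 2 − 2 = 2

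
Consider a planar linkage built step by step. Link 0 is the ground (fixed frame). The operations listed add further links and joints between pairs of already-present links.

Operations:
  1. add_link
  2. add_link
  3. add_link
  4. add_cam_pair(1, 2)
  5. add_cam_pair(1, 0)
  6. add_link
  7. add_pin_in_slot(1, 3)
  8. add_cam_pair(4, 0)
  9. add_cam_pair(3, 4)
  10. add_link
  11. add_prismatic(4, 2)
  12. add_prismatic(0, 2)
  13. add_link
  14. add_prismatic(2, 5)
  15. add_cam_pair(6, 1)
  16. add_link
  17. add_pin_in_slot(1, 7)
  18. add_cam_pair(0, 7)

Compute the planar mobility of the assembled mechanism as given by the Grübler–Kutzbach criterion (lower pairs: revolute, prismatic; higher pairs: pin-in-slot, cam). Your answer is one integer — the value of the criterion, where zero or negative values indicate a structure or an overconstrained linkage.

ground; <1,0,0>
#1 <2,0,0>
#2 <3,0,0>
#3 <4,0,0>
C:1↔2 J2 <4,0,1>
C:1↔0 J2 <4,0,2>
#4 <5,0,2>
PS:1↔3 J2 <5,0,3>
C:4↔0 J2 <5,0,4>
C:3↔4 J2 <5,0,5>
#5 <6,0,5>
P:4↔2 J1 <6,1,5>
P:0↔2 J1 <6,2,5>
#6 <7,2,5>
P:2↔5 J1 <7,3,5>
C:6↔1 J2 <7,3,6>
#7 <8,3,6>
PS:1↔7 J2 <8,3,7>
C:0↔7 J2 <8,3,8>
3×7 − 2×3 − 1×8 = 7

M = 7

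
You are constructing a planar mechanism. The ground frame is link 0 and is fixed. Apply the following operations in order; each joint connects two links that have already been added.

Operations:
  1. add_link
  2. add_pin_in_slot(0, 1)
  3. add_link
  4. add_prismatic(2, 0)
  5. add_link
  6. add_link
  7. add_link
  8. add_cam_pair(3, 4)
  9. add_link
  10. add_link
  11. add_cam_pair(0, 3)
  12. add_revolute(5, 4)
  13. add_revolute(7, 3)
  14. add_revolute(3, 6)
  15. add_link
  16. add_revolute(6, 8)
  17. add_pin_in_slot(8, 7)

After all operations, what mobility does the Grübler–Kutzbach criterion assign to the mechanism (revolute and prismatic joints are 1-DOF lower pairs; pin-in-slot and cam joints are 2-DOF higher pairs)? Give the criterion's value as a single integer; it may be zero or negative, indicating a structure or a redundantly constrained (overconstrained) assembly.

M = 10

[1;0;0] (link 0 is ground)
L+ [2;0;0]
PS(0,1)∈J2 [2;0;1]
L+ [3;0;1]
P(2,0)∈J1 [3;1;1]
L+ [4;1;1]
L+ [5;1;1]
L+ [6;1;1]
C(3,4)∈J2 [6;1;2]
L+ [7;1;2]
L+ [8;1;2]
C(0,3)∈J2 [8;1;3]
R(5,4)∈J1 [8;2;3]
R(7,3)∈J1 [8;3;3]
R(3,6)∈J1 [8;4;3]
L+ [9;4;3]
R(6,8)∈J1 [9;5;3]
PS(8,7)∈J2 [9;5;4]
mobility = 24 − 10 − 4 = 10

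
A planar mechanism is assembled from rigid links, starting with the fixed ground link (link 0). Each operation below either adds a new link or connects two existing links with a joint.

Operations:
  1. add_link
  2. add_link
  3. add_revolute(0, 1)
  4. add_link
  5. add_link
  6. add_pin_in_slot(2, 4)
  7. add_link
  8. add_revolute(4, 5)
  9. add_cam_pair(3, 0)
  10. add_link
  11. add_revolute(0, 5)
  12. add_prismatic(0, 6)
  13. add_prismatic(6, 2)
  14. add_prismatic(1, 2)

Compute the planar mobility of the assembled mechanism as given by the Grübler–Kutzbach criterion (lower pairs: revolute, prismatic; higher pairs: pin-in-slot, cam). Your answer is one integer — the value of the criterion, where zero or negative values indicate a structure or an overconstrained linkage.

link 0 = ground. State L|J1|J2 = 1|0|0
+link1  2|0|0
+link2  3|0|0
R(0,1) f=1→J1  3|1|0
+link3  4|1|0
+link4  5|1|0
PS(2,4) f=2→J2  5|1|1
+link5  6|1|1
R(4,5) f=1→J1  6|2|1
C(3,0) f=2→J2  6|2|2
+link6  7|2|2
R(0,5) f=1→J1  7|3|2
P(0,6) f=1→J1  7|4|2
P(6,2) f=1→J1  7|5|2
P(1,2) f=1→J1  7|6|2
M = 3(7−1)−2·6−2 = 18−12−2 = 4

M = 4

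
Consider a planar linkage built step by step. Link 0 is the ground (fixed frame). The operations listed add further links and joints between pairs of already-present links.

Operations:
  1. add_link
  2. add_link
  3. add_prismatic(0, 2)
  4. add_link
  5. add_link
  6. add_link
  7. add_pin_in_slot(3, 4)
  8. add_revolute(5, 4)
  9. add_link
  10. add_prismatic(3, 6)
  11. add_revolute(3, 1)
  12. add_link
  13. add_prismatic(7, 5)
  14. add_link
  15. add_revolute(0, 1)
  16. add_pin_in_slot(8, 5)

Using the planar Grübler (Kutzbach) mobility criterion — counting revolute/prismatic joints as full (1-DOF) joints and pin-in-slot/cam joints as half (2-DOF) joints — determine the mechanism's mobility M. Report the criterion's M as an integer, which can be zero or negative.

M = 10

[1;0;0] (link 0 is ground)
L+ [2;0;0]
L+ [3;0;0]
P(0,2)∈J1 [3;1;0]
L+ [4;1;0]
L+ [5;1;0]
L+ [6;1;0]
PS(3,4)∈J2 [6;1;1]
R(5,4)∈J1 [6;2;1]
L+ [7;2;1]
P(3,6)∈J1 [7;3;1]
R(3,1)∈J1 [7;4;1]
L+ [8;4;1]
P(7,5)∈J1 [8;5;1]
L+ [9;5;1]
R(0,1)∈J1 [9;6;1]
PS(8,5)∈J2 [9;6;2]
mobility = 24 − 12 − 2 = 10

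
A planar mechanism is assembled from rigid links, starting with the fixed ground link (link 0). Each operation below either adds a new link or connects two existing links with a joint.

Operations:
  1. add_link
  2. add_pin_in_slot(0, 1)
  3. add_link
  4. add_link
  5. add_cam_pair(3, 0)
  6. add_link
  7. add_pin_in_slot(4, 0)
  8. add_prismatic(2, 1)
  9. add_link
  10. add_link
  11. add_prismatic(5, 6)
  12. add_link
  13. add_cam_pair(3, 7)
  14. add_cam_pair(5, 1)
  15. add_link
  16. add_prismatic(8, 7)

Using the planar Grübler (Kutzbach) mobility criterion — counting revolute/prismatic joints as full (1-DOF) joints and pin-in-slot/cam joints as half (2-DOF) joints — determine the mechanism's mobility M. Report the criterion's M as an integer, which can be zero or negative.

M = 13

ground; <1,0,0>
#1 <2,0,0>
PS:0↔1 J2 <2,0,1>
#2 <3,0,1>
#3 <4,0,1>
C:3↔0 J2 <4,0,2>
#4 <5,0,2>
PS:4↔0 J2 <5,0,3>
P:2↔1 J1 <5,1,3>
#5 <6,1,3>
#6 <7,1,3>
P:5↔6 J1 <7,2,3>
#7 <8,2,3>
C:3↔7 J2 <8,2,4>
C:5↔1 J2 <8,2,5>
#8 <9,2,5>
P:8↔7 J1 <9,3,5>
3×8 − 2×3 − 1×5 = 13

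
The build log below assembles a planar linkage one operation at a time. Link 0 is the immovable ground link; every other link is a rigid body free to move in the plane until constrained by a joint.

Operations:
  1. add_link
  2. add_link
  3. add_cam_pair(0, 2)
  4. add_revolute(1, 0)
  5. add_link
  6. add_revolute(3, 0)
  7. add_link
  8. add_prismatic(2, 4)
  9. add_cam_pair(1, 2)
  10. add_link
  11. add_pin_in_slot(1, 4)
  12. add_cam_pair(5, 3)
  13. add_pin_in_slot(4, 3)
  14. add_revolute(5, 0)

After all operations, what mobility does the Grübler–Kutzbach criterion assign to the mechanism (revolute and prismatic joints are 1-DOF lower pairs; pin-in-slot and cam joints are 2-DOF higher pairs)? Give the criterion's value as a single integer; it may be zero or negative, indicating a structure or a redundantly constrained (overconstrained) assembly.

M = 2

ground; <1,0,0>
#1 <2,0,0>
#2 <3,0,0>
C:0↔2 J2 <3,0,1>
R:1↔0 J1 <3,1,1>
#3 <4,1,1>
R:3↔0 J1 <4,2,1>
#4 <5,2,1>
P:2↔4 J1 <5,3,1>
C:1↔2 J2 <5,3,2>
#5 <6,3,2>
PS:1↔4 J2 <6,3,3>
C:5↔3 J2 <6,3,4>
PS:4↔3 J2 <6,3,5>
R:5↔0 J1 <6,4,5>
3×5 − 2×4 − 1×5 = 2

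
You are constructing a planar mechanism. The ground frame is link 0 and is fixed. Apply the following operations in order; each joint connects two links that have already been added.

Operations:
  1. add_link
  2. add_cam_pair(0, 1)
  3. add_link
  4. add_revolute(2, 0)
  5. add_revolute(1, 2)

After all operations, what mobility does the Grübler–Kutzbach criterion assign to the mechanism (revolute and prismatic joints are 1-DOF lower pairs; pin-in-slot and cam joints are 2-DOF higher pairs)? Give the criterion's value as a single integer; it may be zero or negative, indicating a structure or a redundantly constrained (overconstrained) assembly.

M = 1

L=1 J1=0 J2=0
add link → L=2 J1=0 J2=0
C@0,1 dof=2 J2 → L=2 J1=0 J2=1
add link → L=3 J1=0 J2=1
R@2,0 dof=1 J1 → L=3 J1=1 J2=1
R@1,2 dof=1 J1 → L=3 J1=2 J2=1
M=3(L−1)−2J1−J2=3·2−2·2−1=1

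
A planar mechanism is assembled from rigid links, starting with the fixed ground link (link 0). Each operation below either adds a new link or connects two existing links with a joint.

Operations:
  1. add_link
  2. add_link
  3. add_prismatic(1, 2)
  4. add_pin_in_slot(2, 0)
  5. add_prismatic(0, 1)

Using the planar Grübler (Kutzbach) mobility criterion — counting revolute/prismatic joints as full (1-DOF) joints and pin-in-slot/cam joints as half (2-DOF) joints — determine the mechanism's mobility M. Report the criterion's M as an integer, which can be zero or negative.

M = 1

L=1 J1=0 J2=0
add link → L=2 J1=0 J2=0
add link → L=3 J1=0 J2=0
P@1,2 dof=1 J1 → L=3 J1=1 J2=0
PS@2,0 dof=2 J2 → L=3 J1=1 J2=1
P@0,1 dof=1 J1 → L=3 J1=2 J2=1
M=3(L−1)−2J1−J2=3·2−2·2−1=1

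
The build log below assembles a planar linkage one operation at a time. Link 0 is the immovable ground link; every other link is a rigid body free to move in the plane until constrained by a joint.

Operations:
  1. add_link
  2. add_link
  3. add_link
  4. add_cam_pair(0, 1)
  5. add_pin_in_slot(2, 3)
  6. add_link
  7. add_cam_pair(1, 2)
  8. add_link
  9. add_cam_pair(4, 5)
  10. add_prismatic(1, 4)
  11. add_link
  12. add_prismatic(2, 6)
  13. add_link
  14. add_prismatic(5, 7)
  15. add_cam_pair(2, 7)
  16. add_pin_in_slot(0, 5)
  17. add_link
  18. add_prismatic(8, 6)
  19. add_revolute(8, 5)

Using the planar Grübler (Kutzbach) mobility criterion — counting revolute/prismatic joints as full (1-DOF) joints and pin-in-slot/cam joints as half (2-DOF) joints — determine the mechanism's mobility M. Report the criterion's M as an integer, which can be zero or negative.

(L,J1,J2)=(1,0,0); link0 fixed
link1: (2,0,0)
link2: (3,0,0)
link3: (4,0,0)
C 0-1 [J2]: (4,0,1)
PS 2-3 [J2]: (4,0,2)
link4: (5,0,2)
C 1-2 [J2]: (5,0,3)
link5: (6,0,3)
C 4-5 [J2]: (6,0,4)
P 1-4 [J1]: (6,1,4)
link6: (7,1,4)
P 2-6 [J1]: (7,2,4)
link7: (8,2,4)
P 5-7 [J1]: (8,3,4)
C 2-7 [J2]: (8,3,5)
PS 0-5 [J2]: (8,3,6)
link8: (9,3,6)
P 8-6 [J1]: (9,4,6)
R 8-5 [J1]: (9,5,6)
Grübler: 3·8 − 2·5 − 6 = 8

M = 8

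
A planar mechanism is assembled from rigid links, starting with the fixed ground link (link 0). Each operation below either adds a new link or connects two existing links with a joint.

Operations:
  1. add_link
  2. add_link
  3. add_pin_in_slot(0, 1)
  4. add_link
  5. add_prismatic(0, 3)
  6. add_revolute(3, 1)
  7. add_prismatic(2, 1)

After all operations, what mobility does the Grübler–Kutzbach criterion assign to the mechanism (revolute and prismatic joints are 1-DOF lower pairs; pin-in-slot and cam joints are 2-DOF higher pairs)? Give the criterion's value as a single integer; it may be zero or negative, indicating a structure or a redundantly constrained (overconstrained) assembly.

M = 2

L=1 J1=0 J2=0
add link → L=2 J1=0 J2=0
add link → L=3 J1=0 J2=0
PS@0,1 dof=2 J2 → L=3 J1=0 J2=1
add link → L=4 J1=0 J2=1
P@0,3 dof=1 J1 → L=4 J1=1 J2=1
R@3,1 dof=1 J1 → L=4 J1=2 J2=1
P@2,1 dof=1 J1 → L=4 J1=3 J2=1
M=3(L−1)−2J1−J2=3·3−2·3−1=2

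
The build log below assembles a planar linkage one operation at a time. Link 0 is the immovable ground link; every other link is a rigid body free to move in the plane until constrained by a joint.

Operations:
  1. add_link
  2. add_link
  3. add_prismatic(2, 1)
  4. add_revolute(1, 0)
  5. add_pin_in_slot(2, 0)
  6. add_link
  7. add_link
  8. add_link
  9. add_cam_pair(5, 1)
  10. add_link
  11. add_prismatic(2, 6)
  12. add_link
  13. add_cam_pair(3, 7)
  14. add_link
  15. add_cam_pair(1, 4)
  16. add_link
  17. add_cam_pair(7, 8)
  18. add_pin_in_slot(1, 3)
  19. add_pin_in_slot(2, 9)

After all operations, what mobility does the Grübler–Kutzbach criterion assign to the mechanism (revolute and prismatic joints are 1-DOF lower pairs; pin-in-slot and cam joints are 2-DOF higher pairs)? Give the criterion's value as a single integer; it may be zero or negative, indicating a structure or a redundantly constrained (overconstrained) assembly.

link 0 = ground. State L|J1|J2 = 1|0|0
+link1  2|0|0
+link2  3|0|0
P(2,1) f=1→J1  3|1|0
R(1,0) f=1→J1  3|2|0
PS(2,0) f=2→J2  3|2|1
+link3  4|2|1
+link4  5|2|1
+link5  6|2|1
C(5,1) f=2→J2  6|2|2
+link6  7|2|2
P(2,6) f=1→J1  7|3|2
+link7  8|3|2
C(3,7) f=2→J2  8|3|3
+link8  9|3|3
C(1,4) f=2→J2  9|3|4
+link9  10|3|4
C(7,8) f=2→J2  10|3|5
PS(1,3) f=2→J2  10|3|6
PS(2,9) f=2→J2  10|3|7
M = 3(10−1)−2·3−7 = 27−6−7 = 14

M = 14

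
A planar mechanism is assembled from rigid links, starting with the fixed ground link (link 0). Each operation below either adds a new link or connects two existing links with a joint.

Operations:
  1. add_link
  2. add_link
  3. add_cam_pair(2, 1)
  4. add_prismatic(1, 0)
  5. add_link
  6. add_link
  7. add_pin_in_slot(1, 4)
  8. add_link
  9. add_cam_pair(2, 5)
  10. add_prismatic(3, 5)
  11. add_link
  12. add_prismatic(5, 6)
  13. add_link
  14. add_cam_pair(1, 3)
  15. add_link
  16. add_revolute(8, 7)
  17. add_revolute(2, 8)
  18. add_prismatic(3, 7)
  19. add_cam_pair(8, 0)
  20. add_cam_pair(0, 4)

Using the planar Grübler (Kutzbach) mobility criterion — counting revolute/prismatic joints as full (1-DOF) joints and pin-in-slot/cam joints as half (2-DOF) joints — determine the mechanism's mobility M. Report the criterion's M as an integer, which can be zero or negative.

M = 6

link 0 = ground. State L|J1|J2 = 1|0|0
+link1  2|0|0
+link2  3|0|0
C(2,1) f=2→J2  3|0|1
P(1,0) f=1→J1  3|1|1
+link3  4|1|1
+link4  5|1|1
PS(1,4) f=2→J2  5|1|2
+link5  6|1|2
C(2,5) f=2→J2  6|1|3
P(3,5) f=1→J1  6|2|3
+link6  7|2|3
P(5,6) f=1→J1  7|3|3
+link7  8|3|3
C(1,3) f=2→J2  8|3|4
+link8  9|3|4
R(8,7) f=1→J1  9|4|4
R(2,8) f=1→J1  9|5|4
P(3,7) f=1→J1  9|6|4
C(8,0) f=2→J2  9|6|5
C(0,4) f=2→J2  9|6|6
M = 3(9−1)−2·6−6 = 24−12−6 = 6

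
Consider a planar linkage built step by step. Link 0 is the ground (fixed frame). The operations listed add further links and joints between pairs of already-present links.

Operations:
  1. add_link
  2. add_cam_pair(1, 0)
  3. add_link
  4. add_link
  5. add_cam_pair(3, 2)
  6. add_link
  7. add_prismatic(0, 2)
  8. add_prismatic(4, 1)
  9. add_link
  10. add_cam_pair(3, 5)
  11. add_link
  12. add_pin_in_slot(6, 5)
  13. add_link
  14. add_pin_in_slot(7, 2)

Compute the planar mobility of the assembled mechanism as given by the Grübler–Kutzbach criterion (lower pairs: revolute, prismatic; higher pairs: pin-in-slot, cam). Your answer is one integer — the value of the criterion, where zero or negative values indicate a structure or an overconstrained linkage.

M = 12

link 0 = ground. State L|J1|J2 = 1|0|0
+link1  2|0|0
C(1,0) f=2→J2  2|0|1
+link2  3|0|1
+link3  4|0|1
C(3,2) f=2→J2  4|0|2
+link4  5|0|2
P(0,2) f=1→J1  5|1|2
P(4,1) f=1→J1  5|2|2
+link5  6|2|2
C(3,5) f=2→J2  6|2|3
+link6  7|2|3
PS(6,5) f=2→J2  7|2|4
+link7  8|2|4
PS(7,2) f=2→J2  8|2|5
M = 3(8−1)−2·2−5 = 21−4−5 = 12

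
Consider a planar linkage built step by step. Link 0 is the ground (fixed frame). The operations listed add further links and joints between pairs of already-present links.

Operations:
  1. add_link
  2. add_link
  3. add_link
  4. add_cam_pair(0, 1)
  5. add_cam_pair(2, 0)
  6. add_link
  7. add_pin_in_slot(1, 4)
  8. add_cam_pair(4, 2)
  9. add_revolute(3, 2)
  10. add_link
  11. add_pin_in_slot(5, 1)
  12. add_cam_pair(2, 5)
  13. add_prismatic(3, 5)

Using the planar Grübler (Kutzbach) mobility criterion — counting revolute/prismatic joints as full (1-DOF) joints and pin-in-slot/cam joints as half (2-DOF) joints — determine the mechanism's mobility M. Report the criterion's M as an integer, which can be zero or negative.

link 0 = ground. State L|J1|J2 = 1|0|0
+link1  2|0|0
+link2  3|0|0
+link3  4|0|0
C(0,1) f=2→J2  4|0|1
C(2,0) f=2→J2  4|0|2
+link4  5|0|2
PS(1,4) f=2→J2  5|0|3
C(4,2) f=2→J2  5|0|4
R(3,2) f=1→J1  5|1|4
+link5  6|1|4
PS(5,1) f=2→J2  6|1|5
C(2,5) f=2→J2  6|1|6
P(3,5) f=1→J1  6|2|6
M = 3(6−1)−2·2−6 = 15−4−6 = 5

M = 5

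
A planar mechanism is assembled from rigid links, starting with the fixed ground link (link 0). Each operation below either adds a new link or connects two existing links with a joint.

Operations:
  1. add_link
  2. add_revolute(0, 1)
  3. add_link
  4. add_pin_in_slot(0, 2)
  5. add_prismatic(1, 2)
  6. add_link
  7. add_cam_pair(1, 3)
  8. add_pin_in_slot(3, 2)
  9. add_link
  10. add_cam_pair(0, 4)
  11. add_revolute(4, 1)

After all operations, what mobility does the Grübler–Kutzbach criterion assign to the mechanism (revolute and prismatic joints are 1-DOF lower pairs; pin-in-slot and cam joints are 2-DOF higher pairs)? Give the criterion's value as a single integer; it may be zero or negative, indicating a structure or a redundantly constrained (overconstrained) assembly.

[1;0;0] (link 0 is ground)
L+ [2;0;0]
R(0,1)∈J1 [2;1;0]
L+ [3;1;0]
PS(0,2)∈J2 [3;1;1]
P(1,2)∈J1 [3;2;1]
L+ [4;2;1]
C(1,3)∈J2 [4;2;2]
PS(3,2)∈J2 [4;2;3]
L+ [5;2;3]
C(0,4)∈J2 [5;2;4]
R(4,1)∈J1 [5;3;4]
mobility = 12 − 6 − 4 = 2

M = 2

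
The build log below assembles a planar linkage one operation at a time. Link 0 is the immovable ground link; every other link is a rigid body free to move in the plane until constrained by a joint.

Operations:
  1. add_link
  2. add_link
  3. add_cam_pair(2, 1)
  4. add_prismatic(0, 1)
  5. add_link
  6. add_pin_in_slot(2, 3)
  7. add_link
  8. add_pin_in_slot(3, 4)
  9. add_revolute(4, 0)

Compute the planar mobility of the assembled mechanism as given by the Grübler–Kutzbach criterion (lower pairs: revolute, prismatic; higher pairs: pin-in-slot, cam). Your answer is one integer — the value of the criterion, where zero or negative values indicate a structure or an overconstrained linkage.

link 0 = ground. State L|J1|J2 = 1|0|0
+link1  2|0|0
+link2  3|0|0
C(2,1) f=2→J2  3|0|1
P(0,1) f=1→J1  3|1|1
+link3  4|1|1
PS(2,3) f=2→J2  4|1|2
+link4  5|1|2
PS(3,4) f=2→J2  5|1|3
R(4,0) f=1→J1  5|2|3
M = 3(5−1)−2·2−3 = 12−4−3 = 5

M = 5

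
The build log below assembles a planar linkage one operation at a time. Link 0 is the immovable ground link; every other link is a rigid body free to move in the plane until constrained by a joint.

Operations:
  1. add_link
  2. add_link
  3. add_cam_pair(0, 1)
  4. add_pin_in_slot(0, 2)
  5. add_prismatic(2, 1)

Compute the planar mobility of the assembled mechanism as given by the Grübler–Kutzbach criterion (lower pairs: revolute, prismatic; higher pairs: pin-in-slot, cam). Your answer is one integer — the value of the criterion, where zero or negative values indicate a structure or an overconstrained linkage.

M = 2

link 0 = ground. State L|J1|J2 = 1|0|0
+link1  2|0|0
+link2  3|0|0
C(0,1) f=2→J2  3|0|1
PS(0,2) f=2→J2  3|0|2
P(2,1) f=1→J1  3|1|2
M = 3(3−1)−2·1−2 = 6−2−2 = 2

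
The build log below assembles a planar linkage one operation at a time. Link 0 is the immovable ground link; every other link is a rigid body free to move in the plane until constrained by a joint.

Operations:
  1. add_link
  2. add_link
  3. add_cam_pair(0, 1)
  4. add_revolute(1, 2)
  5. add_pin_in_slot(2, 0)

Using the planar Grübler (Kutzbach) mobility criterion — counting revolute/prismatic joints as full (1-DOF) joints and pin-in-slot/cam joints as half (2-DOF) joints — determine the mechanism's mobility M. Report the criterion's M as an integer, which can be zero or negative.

M = 2

[1;0;0] (link 0 is ground)
L+ [2;0;0]
L+ [3;0;0]
C(0,1)∈J2 [3;0;1]
R(1,2)∈J1 [3;1;1]
PS(2,0)∈J2 [3;1;2]
mobility = 6 − 2 − 2 = 2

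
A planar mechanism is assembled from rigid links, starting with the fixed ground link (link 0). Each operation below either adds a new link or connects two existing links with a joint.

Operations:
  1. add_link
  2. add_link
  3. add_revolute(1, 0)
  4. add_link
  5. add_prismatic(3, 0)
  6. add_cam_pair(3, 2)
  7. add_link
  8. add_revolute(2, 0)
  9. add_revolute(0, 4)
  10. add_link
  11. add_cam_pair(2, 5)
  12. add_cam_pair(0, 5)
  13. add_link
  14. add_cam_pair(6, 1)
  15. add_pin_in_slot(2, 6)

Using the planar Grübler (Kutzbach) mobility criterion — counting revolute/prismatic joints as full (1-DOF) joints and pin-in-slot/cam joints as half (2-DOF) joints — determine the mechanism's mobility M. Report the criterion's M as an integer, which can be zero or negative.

link 0 = ground. State L|J1|J2 = 1|0|0
+link1  2|0|0
+link2  3|0|0
R(1,0) f=1→J1  3|1|0
+link3  4|1|0
P(3,0) f=1→J1  4|2|0
C(3,2) f=2→J2  4|2|1
+link4  5|2|1
R(2,0) f=1→J1  5|3|1
R(0,4) f=1→J1  5|4|1
+link5  6|4|1
C(2,5) f=2→J2  6|4|2
C(0,5) f=2→J2  6|4|3
+link6  7|4|3
C(6,1) f=2→J2  7|4|4
PS(2,6) f=2→J2  7|4|5
M = 3(7−1)−2·4−5 = 18−8−5 = 5

M = 5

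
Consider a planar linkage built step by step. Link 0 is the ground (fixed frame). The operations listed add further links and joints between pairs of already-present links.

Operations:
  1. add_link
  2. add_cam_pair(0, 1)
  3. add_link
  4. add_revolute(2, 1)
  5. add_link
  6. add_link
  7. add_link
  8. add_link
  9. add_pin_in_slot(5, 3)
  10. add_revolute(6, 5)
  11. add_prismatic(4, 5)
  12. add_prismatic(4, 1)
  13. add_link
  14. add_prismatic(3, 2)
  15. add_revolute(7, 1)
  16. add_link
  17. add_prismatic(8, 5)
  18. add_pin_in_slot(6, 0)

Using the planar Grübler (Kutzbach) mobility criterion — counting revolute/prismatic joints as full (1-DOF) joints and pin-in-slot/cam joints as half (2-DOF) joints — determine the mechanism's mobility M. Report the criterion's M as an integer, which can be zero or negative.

[1;0;0] (link 0 is ground)
L+ [2;0;0]
C(0,1)∈J2 [2;0;1]
L+ [3;0;1]
R(2,1)∈J1 [3;1;1]
L+ [4;1;1]
L+ [5;1;1]
L+ [6;1;1]
L+ [7;1;1]
PS(5,3)∈J2 [7;1;2]
R(6,5)∈J1 [7;2;2]
P(4,5)∈J1 [7;3;2]
P(4,1)∈J1 [7;4;2]
L+ [8;4;2]
P(3,2)∈J1 [8;5;2]
R(7,1)∈J1 [8;6;2]
L+ [9;6;2]
P(8,5)∈J1 [9;7;2]
PS(6,0)∈J2 [9;7;3]
mobility = 24 − 14 − 3 = 7

M = 7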